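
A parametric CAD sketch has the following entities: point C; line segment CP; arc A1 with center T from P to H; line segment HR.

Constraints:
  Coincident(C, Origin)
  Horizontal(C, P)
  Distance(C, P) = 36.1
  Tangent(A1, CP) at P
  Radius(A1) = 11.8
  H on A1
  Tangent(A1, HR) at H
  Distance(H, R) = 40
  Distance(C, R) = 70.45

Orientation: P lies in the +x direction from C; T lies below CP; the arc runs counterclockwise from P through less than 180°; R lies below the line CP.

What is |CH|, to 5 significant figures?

31.835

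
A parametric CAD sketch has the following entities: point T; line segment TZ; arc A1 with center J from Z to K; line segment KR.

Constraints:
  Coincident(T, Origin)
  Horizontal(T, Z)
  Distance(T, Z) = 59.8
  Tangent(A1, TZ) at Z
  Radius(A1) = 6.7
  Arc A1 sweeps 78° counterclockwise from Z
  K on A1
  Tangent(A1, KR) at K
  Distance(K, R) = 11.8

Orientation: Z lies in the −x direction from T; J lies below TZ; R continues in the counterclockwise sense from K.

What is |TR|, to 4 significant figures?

70.84

T is at the origin; T and Z share the same y with |TZ| = 59.8 and Z on the −x side, so Z = (-59.80, 0.000). The tangent condition forces JZ to be normal to TZ, so J = Z + (0, -6.7) = (-59.80, -6.700). On A1, Z sits at bearing 90° from J; a 78° counterclockwise sweep puts K at bearing 168°, so K = J + 6.7·(cos 168°, sin 168°) = (-66.35, -5.307). Tangency of A1 to KR means the radius JK is perpendicular to KR, so KR runs along (−sin 168°, cos 168°); with |KR| = 11.8, R = (-68.81, -16.85). Then |TR| = |R − T| = 70.84.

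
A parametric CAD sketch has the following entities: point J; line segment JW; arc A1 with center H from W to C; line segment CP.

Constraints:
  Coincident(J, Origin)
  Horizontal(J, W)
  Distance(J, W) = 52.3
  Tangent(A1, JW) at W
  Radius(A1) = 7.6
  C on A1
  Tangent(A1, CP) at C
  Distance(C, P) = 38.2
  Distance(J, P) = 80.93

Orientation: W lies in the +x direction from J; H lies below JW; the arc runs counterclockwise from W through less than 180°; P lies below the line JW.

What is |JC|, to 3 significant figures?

47.7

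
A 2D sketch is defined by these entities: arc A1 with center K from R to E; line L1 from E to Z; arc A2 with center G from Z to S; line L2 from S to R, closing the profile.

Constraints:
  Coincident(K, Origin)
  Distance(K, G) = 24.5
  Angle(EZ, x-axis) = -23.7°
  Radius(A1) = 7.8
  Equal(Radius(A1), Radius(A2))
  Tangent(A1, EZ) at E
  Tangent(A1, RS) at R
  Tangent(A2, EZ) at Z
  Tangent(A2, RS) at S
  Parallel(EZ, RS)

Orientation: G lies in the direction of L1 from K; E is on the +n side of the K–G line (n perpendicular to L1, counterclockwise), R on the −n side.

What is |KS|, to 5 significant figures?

25.712

The slot axis is L1's direction at -23.7°, so u = (cos -23.7°, sin -23.7°) = (0.91566, -0.40195) and n = (−sin -23.7°, cos -23.7°) = (0.40195, 0.91566). K is at the origin and G lies 24.5 along u from K, so G = 24.5·u = (22.434, -9.8477). Tangency of A1 to both parallel lines with radius 7.8 puts E and R at K ± 7.8·n: E = (3.1352, 7.1422), R = (-3.1352, -7.1422). Equal radii place Z and S the same way about G: Z = G + 7.8·n = (25.569, -2.7056), S = G − 7.8·n = (19.299, -16.990). Then |KS| = |S − K| = 25.712.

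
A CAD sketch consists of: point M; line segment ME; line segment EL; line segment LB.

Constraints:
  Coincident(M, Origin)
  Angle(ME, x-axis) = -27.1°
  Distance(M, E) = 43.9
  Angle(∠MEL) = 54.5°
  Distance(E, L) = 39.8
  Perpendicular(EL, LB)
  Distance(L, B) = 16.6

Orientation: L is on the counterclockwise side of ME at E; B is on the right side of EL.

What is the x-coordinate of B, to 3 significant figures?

49.7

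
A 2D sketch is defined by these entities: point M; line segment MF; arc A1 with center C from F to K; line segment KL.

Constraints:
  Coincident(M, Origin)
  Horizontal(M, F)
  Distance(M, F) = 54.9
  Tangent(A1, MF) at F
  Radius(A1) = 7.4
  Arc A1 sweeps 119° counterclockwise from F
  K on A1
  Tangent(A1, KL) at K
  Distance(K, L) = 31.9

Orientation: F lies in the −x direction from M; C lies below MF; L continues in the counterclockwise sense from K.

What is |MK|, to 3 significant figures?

62.3

M is at the origin; M and F share the same y with |MF| = 54.9 and F on the −x side, so F = (-54.9, 0.00). The tangent condition forces CF to be normal to MF, so C = F + (0, -7.4) = (-54.9, -7.40). On A1, F sits at bearing 90° from C; a 119° counterclockwise sweep puts K at bearing 209°, so K = C + 7.4·(cos 209°, sin 209°) = (-61.4, -11.0). Then |MK| = |K − M| = 62.3.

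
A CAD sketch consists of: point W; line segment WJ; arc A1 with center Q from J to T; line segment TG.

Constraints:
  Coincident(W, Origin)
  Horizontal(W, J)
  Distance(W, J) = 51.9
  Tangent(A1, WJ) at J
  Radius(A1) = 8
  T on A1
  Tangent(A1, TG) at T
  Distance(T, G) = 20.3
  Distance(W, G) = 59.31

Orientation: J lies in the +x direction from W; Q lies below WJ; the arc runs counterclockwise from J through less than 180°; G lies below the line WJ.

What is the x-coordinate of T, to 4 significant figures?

44.38

Checks: ∠(QJ, JW) = 90.00° ✓; |QT| = 8.000 ✓; ∠(QT, TG) = 90.00° ✓; |TG| = 20.30 ✓; |WG| = 59.31 ✓.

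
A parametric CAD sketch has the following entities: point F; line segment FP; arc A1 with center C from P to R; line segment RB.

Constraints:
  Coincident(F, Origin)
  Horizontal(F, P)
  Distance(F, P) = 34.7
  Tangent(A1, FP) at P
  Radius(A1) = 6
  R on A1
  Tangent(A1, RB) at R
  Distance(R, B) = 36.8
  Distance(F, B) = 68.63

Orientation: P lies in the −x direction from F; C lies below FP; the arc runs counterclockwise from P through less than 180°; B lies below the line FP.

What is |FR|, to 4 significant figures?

39.81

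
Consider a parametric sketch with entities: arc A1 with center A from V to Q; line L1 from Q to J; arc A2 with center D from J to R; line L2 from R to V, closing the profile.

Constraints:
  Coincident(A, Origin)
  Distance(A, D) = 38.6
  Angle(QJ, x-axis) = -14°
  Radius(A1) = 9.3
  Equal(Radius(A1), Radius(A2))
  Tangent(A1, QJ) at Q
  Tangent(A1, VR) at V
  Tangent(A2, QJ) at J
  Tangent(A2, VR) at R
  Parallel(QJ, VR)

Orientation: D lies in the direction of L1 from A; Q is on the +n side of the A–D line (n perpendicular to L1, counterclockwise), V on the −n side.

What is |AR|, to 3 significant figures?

39.7

Tangency of A1 to both parallel lines with radius 9.3 puts Q and V at A ± 9.3·n: Q = (2.25, 9.02), V = (-2.25, -9.02). Equal radii place J and R the same way about D: J = D + 9.3·n = (39.7, -0.314), R = D − 9.3·n = (35.2, -18.4). Then |AR| = |R − A| = 39.7.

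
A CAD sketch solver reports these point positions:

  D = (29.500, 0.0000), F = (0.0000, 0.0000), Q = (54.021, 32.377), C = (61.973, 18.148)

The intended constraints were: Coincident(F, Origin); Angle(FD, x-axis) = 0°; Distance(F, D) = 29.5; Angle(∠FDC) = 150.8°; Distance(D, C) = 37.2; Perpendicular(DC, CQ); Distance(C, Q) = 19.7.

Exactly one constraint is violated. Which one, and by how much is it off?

Distance(C, Q) = 19.7 — off by 3.40.

F = (0.00, 0.00) ✓; FD at 0.000° ✓; |FD| = 29.50 ✓; ∠FDC = 150.8° ✓; |DC| = 37.20 ✓; ∠(DC, CQ) = 90.00° ✓; |CQ| = 16.30 ✗.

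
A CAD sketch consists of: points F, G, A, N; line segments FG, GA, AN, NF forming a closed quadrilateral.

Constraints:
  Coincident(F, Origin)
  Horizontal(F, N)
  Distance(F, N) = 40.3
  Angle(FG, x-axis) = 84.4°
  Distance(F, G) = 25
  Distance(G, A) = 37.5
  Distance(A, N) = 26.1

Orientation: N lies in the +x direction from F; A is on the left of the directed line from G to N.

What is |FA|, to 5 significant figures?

47.693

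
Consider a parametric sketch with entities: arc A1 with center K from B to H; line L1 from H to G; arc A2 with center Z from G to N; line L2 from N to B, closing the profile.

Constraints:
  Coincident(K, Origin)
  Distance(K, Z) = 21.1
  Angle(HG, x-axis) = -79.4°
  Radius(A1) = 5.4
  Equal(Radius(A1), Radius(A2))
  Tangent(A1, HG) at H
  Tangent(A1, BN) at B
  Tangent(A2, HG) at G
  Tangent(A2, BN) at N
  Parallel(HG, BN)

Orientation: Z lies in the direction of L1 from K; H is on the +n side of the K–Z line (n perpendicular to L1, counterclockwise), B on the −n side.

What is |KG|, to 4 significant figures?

21.78

Tangency of A1 to both parallel lines with radius 5.4 puts H and B at K ± 5.4·n: H = (5.308, 0.9933), B = (-5.308, -0.9933). Equal radii place G and N the same way about Z: G = Z + 5.4·n = (9.189, -19.75), N = Z − 5.4·n = (-1.426, -21.73). Then |KG| = |G − K| = 21.78.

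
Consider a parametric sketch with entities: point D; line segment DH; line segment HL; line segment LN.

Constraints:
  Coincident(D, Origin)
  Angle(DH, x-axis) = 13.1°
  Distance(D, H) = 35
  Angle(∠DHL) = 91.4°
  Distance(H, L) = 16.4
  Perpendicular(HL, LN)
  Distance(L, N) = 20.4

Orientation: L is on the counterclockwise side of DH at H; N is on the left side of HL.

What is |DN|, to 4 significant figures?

22.60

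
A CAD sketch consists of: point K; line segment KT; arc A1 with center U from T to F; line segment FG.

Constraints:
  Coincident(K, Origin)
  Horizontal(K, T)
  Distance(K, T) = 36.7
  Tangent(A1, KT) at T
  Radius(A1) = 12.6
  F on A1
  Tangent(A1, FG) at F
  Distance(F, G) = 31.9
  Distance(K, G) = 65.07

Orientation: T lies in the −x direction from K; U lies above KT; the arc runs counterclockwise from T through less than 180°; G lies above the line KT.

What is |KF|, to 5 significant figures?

33.690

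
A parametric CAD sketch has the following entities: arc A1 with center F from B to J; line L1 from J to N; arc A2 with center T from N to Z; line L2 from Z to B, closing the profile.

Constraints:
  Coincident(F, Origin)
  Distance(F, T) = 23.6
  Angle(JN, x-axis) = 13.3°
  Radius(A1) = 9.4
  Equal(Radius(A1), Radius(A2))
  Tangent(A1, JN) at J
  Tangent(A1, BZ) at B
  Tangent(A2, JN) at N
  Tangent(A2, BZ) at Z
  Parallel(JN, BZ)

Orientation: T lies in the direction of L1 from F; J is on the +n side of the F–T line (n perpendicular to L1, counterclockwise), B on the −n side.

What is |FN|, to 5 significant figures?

25.403

Tangency of A1 to both parallel lines with radius 9.4 puts J and B at F ± 9.4·n: J = (-2.1625, 9.1479), B = (2.1625, -9.1479). Equal radii place N and Z the same way about T: N = T + 9.4·n = (20.805, 14.577), Z = T − 9.4·n = (25.129, -3.7187). Then |FN| = |N − F| = 25.403.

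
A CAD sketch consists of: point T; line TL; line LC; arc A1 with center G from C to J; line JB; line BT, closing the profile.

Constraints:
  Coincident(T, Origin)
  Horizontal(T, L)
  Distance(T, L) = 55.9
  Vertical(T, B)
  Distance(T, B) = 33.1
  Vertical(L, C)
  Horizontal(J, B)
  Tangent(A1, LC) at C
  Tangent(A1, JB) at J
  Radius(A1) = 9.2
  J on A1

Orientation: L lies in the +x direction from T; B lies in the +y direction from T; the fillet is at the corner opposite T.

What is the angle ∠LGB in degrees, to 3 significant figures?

122°

TB is vertical with |TB| = 33.1 and B on the +y side, so B = (0.00, 33.1). The virtual corner opposite T is at (55.9, 33.1). Tangency of A1 to LC means the radius GC is perpendicular to LC and the tangent condition forces GJ to be normal to JB, with radius 9.2, so the center G sits 9.2 in from both sides at G = (46.7, 23.9). Then cos ∠LGB = GL·GB / (|GL||GB|), giving 122°.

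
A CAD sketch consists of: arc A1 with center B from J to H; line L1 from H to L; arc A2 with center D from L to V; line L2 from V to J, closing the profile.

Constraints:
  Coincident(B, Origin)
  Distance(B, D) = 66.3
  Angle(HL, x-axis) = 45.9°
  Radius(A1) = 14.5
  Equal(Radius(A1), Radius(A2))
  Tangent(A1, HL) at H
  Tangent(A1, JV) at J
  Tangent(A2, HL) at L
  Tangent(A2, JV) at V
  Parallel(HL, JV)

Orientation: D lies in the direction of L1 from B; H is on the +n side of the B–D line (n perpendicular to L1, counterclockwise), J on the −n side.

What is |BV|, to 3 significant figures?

67.9

The slot axis is L1's direction at 45.9°, so u = (cos 45.9°, sin 45.9°) = (0.696, 0.718) and n = (−sin 45.9°, cos 45.9°) = (-0.718, 0.696). B is at the origin and D lies 66.3 along u from B, so D = 66.3·u = (46.1, 47.6). Tangency of A1 to both parallel lines with radius 14.5 puts H and J at B ± 14.5·n: H = (-10.4, 10.1), J = (10.4, -10.1). Equal radii place L and V the same way about D: L = D + 14.5·n = (35.7, 57.7), V = D − 14.5·n = (56.6, 37.5). Then |BV| = |V − B| = 67.9.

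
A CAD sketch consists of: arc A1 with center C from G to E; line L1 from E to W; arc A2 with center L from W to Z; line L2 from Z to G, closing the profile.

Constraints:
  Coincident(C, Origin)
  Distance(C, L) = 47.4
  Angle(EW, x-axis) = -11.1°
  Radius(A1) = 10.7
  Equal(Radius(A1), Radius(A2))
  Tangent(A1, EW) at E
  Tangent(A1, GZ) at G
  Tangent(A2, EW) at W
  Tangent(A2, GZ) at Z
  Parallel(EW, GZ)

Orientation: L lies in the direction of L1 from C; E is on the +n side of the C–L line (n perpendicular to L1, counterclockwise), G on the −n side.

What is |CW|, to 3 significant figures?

48.6

The slot axis is L1's direction at -11.1°, so u = (cos -11.1°, sin -11.1°) = (0.981, -0.193) and n = (−sin -11.1°, cos -11.1°) = (0.193, 0.981). C is at the origin and L lies 47.4 along u from C, so L = 47.4·u = (46.5, -9.13). Tangency of A1 to both parallel lines with radius 10.7 puts E and G at C ± 10.7·n: E = (2.06, 10.5), G = (-2.06, -10.5). Equal radii place W and Z the same way about L: W = L + 10.7·n = (48.6, 1.37), Z = L − 10.7·n = (44.5, -19.6). Then |CW| = |W − C| = 48.6.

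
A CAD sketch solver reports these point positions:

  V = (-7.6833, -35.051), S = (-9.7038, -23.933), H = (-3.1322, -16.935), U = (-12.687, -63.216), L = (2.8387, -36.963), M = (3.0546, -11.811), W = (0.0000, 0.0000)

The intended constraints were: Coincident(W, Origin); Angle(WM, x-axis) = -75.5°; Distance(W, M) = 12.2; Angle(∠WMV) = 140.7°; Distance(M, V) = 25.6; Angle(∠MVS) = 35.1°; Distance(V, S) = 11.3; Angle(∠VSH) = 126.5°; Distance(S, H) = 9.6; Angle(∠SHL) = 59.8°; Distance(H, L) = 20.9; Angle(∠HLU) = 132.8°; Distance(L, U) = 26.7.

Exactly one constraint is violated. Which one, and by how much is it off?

Distance(L, U) = 26.7 — off by 3.80.

W = (0.00, 0.00) ✓; WM at -75.50° ✓; |WM| = 12.20 ✓; ∠WMV = 140.7° ✓; |MV| = 25.60 ✓; ∠MVS = 35.10° ✓; |VS| = 11.30 ✓; ∠VSH = 126.5° ✓; |SH| = 9.600 ✓; ∠SHL = 59.80° ✓; |HL| = 20.90 ✓; ∠HLU = 132.8° ✓; |LU| = 30.50 ✗.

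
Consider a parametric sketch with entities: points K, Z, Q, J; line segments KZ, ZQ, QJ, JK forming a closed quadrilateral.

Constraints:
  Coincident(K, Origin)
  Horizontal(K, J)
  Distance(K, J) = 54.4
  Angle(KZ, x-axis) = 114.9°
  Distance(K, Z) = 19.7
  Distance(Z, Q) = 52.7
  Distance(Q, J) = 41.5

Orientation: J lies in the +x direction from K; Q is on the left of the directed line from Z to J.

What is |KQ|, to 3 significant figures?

55.8

Checks: |ZQ| = 52.70 ✓; |QJ| = 41.50 ✓.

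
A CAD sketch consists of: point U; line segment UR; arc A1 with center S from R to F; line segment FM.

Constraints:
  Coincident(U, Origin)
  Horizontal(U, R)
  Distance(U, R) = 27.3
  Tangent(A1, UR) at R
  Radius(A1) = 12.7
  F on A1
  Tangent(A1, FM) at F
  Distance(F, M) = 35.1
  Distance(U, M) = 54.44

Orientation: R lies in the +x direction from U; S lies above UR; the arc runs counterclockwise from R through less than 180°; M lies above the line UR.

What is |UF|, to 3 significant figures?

42.8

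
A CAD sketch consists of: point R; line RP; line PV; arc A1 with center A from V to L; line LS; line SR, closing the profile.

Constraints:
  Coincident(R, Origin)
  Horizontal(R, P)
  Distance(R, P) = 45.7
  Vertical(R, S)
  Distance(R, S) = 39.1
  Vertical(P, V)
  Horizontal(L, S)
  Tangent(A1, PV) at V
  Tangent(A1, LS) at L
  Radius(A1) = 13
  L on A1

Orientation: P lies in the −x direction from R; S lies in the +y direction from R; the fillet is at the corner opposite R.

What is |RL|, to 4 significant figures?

50.97

R is at the origin; R and P share the same y with |RP| = 45.7 and P on the −x side, so P = (-45.70, 0.000). RS is vertical with |RS| = 39.1 and S on the +y side, so S = (0.000, 39.10). The virtual corner opposite R is at (-45.70, 39.10). A1 meets PV tangentially, so AV is at right angles to PV and since A1 is tangent to LS there, AL ⟂ LS, with radius 13.0, so the center A sits 13.0 in from both sides at A = (-32.70, 26.10). That places the tangent points at V = (-45.70, 26.10) on PV and L = (-32.70, 39.10) on LS. Then |RL| = |L − R| = 50.97.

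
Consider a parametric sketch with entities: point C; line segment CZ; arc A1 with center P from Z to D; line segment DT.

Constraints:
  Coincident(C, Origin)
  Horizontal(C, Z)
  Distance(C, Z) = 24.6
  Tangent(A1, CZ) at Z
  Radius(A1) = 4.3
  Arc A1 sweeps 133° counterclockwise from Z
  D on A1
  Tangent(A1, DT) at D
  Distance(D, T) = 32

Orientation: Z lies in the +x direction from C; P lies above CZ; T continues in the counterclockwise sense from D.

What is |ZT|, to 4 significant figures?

35.88

C is at the origin; C and Z share the same y with |CZ| = 24.6 and Z on the +x side, so Z = (24.60, 0.000). Since A1 is tangent to CZ there, PZ ⟂ CZ, so P = Z + (0, 4.3) = (24.60, 4.300). On A1, Z sits at bearing -90° from P; a 133° counterclockwise sweep puts D at bearing 43°, so D = P + 4.3·(cos 43°, sin 43°) = (27.74, 7.233). A1 meets DT tangentially, so PD is at right angles to DT, so DT runs along (−sin 43°, cos 43°); with |DT| = 32.0, T = (5.921, 30.64). Then |ZT| = |T − Z| = 35.88.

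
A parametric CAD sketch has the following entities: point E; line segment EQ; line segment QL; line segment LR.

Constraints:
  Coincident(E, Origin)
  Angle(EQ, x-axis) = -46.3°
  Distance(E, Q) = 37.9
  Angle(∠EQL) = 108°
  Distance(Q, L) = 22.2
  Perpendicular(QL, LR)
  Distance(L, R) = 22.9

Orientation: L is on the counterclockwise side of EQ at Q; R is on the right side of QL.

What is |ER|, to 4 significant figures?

68.00

E is at the origin; EQ runs at -46.3° with length 37.9, so Q = 37.9·(cos -46.3°, sin -46.3°) = (26.18, -27.40). ∠EQL = 108.0°, so QL runs at -46.3° + (180° − 108.0°) = 25.70° from the x-axis; with |QL| = 22.2, L = Q + 22.2·(cos 25.70°, sin 25.70°) = (46.19, -17.77). QL is perpendicular to LR; with |LR| = 22.9 on the right of QL, R = L + 22.9·(0.4337, -0.9011) = (56.12, -38.41). Then |ER| = |R − E| = 68.00.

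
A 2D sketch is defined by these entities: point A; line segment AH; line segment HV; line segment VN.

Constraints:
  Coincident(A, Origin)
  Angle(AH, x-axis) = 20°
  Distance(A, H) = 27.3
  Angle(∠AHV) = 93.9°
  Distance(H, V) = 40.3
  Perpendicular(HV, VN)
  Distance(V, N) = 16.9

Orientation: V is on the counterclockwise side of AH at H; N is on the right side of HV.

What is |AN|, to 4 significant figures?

61.03

∠AHV = 93.9°, so HV runs at 20.0° + (180° − 93.9°) = 106.1° from the x-axis; with |HV| = 40.3, V = H + 40.3·(cos 106.1°, sin 106.1°) = (14.48, 48.06). HV is perpendicular to VN; with |VN| = 16.9 on the right of HV, N = V + 16.9·(0.9608, 0.2773) = (30.71, 52.74). Then |AN| = |N − A| = 61.03.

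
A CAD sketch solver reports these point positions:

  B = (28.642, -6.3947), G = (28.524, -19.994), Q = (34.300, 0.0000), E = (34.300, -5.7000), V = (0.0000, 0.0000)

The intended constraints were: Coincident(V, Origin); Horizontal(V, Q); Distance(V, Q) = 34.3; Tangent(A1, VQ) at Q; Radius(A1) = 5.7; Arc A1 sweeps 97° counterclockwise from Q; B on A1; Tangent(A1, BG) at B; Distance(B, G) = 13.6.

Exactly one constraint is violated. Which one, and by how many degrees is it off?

Tangent(A1, BG) at B — off by 7.50°.

V = (0.00, 0.00) ✓; V.y = 0.00, Q.y = 0.00 ✓; |VQ| = 34.30 ✓; ∠(EQ, QV) = 90.00° ✓; |EQ| = 5.700 ✓; bearing(E→B) − bearing(E→Q) = 97.00° ✓; |EB| = 5.700 ✓; ∠(EB, BG) = 97.50° ✗; |BG| = 13.60 ✓.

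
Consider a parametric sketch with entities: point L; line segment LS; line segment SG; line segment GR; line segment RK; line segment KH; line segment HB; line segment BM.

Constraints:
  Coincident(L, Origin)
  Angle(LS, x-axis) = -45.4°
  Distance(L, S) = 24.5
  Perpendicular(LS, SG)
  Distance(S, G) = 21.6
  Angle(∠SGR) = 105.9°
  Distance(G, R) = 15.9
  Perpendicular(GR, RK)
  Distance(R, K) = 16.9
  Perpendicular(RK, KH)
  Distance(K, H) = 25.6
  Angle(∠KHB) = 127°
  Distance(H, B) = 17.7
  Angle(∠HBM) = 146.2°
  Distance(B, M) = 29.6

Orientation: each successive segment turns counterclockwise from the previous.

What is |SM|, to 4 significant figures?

50.21

L is at the origin; LS runs at -45.4° with length 24.5, so S = (17.20, -17.44). LS ⟂ SG, so SG runs at 44.60°; with |SG| = 21.6, G = (32.58, -2.278). ∠SGR = 105.9° gives GR at 118.7° from the x-axis; with |GR| = 15.9, R = (24.95, 11.67). GR ⟂ RK, so RK runs at -151.3°; with |RK| = 16.9, K = (10.12, 3.553). The perpendicularity gives KH at right angles to RK, so KH runs at -61.30°; with |KH| = 25.6, H = (22.42, -18.90). ∠KHB = 127.0° gives HB at -8.300° from the x-axis; with |HB| = 17.7, B = (39.93, -21.46). ∠HBM = 146.2° gives BM at 25.50° from the x-axis; with |BM| = 29.6, M = (66.65, -8.714). Then |SM| = |M − S| = 50.21.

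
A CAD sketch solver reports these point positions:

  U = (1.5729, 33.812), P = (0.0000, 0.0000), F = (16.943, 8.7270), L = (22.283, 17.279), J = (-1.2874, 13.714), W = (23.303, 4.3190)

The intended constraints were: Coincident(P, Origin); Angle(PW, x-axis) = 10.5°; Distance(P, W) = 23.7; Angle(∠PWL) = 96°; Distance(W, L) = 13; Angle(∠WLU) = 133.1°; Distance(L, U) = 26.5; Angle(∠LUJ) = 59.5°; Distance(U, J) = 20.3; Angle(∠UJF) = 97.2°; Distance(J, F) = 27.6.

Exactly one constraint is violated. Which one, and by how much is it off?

Distance(J, F) = 27.6 — off by 8.70.

P = (0.00, 0.00) ✓; PW at 10.50° ✓; |PW| = 23.70 ✓; ∠PWL = 96.00° ✓; |WL| = 13.00 ✓; ∠WLU = 133.1° ✓; |LU| = 26.50 ✓; ∠LUJ = 59.50° ✓; |UJ| = 20.30 ✓; ∠UJF = 97.20° ✓; |JF| = 18.90 ✗.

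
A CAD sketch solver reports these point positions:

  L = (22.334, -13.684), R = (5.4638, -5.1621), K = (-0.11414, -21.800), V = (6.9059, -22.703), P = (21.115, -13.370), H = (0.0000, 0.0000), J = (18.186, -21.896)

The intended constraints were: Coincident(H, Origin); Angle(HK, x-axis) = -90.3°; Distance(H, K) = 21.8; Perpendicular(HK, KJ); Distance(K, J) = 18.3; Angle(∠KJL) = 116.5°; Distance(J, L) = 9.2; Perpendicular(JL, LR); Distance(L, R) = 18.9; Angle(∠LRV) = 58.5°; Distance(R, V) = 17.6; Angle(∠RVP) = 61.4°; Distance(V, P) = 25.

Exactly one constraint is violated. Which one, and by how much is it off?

Distance(V, P) = 25 — off by 8.00.

H = (0.00, 0.00) ✓; HK at -90.30° ✓; |HK| = 21.80 ✓; ∠(HK, KJ) = 90.00° ✓; |KJ| = 18.30 ✓; ∠KJL = 116.5° ✓; |JL| = 9.200 ✓; ∠(JL, LR) = 90.00° ✓; |LR| = 18.90 ✓; ∠LRV = 58.50° ✓; |RV| = 17.60 ✓; ∠RVP = 61.40° ✓; |VP| = 17.00 ✗.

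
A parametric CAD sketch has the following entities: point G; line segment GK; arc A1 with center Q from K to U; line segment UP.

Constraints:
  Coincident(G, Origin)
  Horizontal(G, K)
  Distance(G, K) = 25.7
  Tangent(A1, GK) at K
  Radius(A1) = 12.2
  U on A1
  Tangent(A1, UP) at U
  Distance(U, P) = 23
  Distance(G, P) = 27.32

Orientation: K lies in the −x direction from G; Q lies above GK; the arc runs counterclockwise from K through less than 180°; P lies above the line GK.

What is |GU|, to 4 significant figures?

16.26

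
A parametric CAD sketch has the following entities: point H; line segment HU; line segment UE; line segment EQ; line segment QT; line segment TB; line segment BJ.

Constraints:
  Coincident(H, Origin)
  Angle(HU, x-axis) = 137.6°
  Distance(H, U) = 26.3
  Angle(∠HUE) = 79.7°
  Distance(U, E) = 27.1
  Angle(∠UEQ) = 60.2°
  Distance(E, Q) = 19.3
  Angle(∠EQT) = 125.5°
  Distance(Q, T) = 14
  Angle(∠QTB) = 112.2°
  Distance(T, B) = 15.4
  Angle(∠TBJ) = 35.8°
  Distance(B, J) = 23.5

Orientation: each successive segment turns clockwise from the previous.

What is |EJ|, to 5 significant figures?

17.792

H is at the origin; HU runs at 137.6° with length 26.3, so U = (-19.421, 17.734). ∠HUE = 79.7° gives UE at 37.300° from the x-axis; with |UE| = 27.1, E = (2.1360, 34.156). ∠UEQ = 60.2° gives EQ at -82.500° from the x-axis; with |EQ| = 19.3, Q = (4.6551, 15.022). ∠EQT = 125.5° gives QT at -137.00° from the x-axis; with |QT| = 14.0, T = (-5.5838, 5.4736). ∠QTB = 112.2° gives TB at 155.20° from the x-axis; with |TB| = 15.4, B = (-19.564, 11.933). ∠TBJ = 35.8° gives BJ at 11.000° from the x-axis; with |BJ| = 23.5, J = (3.5046, 16.417). Then |EJ| = |J − E| = 17.792.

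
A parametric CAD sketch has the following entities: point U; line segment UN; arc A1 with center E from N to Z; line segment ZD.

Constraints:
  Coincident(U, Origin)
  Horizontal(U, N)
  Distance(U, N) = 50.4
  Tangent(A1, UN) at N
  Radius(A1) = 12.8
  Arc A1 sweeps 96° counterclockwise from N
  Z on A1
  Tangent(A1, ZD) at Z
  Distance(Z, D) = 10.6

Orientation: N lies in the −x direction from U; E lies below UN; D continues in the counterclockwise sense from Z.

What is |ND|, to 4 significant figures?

27.28

On A1, N sits at bearing 90° from E; a 96° counterclockwise sweep puts Z at bearing 186°, so Z = E + 12.8·(cos 186°, sin 186°) = (-63.13, -14.14). The tangent condition forces EZ to be normal to ZD, so ZD runs along (−sin 186°, cos 186°); with |ZD| = 10.6, D = (-62.02, -24.68). Then |ND| = |D − N| = 27.28.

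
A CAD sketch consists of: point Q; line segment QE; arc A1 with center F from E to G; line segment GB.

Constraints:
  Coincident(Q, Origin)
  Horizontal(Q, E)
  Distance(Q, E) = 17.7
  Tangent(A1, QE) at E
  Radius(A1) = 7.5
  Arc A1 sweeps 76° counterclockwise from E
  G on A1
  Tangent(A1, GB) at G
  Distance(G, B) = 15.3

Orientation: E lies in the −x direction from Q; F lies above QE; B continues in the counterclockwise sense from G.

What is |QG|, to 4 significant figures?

11.87

Tangency of A1 to QE means the radius FE is perpendicular to QE, so F = E + (0, 7.5) = (-17.70, 7.500). On A1, E sits at bearing -90° from F; a 76° counterclockwise sweep puts G at bearing -14°, so G = F + 7.5·(cos -14°, sin -14°) = (-10.42, 5.686). Then |QG| = |G − Q| = 11.87.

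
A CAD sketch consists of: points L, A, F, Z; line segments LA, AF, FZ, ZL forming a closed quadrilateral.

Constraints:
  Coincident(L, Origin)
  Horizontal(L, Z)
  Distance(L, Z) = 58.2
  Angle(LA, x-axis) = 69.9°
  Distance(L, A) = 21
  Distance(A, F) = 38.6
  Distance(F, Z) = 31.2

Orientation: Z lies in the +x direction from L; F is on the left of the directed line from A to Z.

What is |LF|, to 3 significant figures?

53.0

Checks: |AF| = 38.60 ✓; |FZ| = 31.20 ✓.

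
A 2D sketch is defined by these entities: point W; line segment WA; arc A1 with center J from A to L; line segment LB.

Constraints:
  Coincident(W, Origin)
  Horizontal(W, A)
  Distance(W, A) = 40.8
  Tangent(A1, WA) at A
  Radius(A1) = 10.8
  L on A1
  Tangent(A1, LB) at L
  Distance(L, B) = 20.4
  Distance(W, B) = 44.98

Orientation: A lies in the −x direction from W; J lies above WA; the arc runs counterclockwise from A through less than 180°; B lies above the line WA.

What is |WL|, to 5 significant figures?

32.211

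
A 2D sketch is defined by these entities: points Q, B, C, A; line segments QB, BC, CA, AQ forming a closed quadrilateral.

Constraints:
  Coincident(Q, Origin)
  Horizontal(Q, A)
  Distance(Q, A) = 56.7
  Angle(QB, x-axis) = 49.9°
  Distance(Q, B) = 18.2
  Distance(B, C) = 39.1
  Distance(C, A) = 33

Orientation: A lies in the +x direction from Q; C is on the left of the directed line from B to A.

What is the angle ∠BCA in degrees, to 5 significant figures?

81.059°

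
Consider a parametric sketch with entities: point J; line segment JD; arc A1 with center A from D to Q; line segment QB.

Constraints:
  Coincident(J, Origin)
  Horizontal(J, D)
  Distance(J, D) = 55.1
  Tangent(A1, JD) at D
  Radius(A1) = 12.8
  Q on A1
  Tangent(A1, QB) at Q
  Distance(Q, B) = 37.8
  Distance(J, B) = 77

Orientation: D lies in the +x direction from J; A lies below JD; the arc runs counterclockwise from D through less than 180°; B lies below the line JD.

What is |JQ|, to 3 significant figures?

46.4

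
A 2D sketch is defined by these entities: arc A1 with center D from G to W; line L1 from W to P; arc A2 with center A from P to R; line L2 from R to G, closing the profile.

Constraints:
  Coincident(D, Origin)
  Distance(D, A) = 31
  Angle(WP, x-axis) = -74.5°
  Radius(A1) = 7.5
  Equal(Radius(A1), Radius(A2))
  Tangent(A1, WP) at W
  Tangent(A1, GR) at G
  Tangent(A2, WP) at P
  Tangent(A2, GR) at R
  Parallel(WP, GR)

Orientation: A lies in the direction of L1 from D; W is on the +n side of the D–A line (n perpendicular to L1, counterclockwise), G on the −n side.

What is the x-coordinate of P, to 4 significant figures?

15.51

The slot axis is L1's direction at -74.5°, so u = (cos -74.5°, sin -74.5°) = (0.2672, -0.9636) and n = (−sin -74.5°, cos -74.5°) = (0.9636, 0.2672). D is at the origin and A lies 31.0 along u from D, so A = 31.0·u = (8.284, -29.87). Tangency of A1 to both parallel lines with radius 7.5 puts W and G at D ± 7.5·n: W = (7.227, 2.004), G = (-7.227, -2.004). Equal radii place P and R the same way about A: P = A + 7.5·n = (15.51, -27.87), R = A − 7.5·n = (1.057, -31.88). So P.x = 15.51.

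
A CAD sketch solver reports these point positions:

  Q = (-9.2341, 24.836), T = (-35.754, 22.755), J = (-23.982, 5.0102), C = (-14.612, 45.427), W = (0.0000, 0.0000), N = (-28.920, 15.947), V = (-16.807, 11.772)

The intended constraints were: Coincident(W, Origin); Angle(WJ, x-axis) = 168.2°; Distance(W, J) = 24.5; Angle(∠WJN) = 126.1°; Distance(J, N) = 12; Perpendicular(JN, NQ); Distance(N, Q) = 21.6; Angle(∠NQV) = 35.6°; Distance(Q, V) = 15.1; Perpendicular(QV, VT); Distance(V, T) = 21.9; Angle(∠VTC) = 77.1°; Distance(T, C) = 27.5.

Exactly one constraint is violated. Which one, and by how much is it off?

Distance(T, C) = 27.5 — off by 3.50.

W = (0.00, 0.00) ✓; WJ at 168.2° ✓; |WJ| = 24.50 ✓; ∠WJN = 126.1° ✓; |JN| = 12.00 ✓; ∠(JN, NQ) = 90.00° ✓; |NQ| = 21.60 ✓; ∠NQV = 35.60° ✓; |QV| = 15.10 ✓; ∠(QV, VT) = 90.00° ✓; |VT| = 21.90 ✓; ∠VTC = 77.10° ✓; |TC| = 31.00 ✗.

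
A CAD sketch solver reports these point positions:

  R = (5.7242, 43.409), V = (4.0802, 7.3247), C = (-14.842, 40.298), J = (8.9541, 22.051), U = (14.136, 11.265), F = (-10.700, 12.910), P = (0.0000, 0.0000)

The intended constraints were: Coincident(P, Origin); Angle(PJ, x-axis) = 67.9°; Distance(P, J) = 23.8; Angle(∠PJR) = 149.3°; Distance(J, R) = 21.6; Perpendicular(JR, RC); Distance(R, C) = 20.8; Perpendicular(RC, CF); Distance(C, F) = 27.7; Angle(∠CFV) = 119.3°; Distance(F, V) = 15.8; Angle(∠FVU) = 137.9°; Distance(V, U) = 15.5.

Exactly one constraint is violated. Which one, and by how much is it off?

Distance(V, U) = 15.5 — off by 4.70.

P = (0.00, 0.00) ✓; PJ at 67.90° ✓; |PJ| = 23.80 ✓; ∠PJR = 149.3° ✓; |JR| = 21.60 ✓; ∠(JR, RC) = 90.00° ✓; |RC| = 20.80 ✓; ∠(RC, CF) = 90.00° ✓; |CF| = 27.70 ✓; ∠CFV = 119.3° ✓; |FV| = 15.80 ✓; ∠FVU = 137.9° ✓; |VU| = 10.80 ✗.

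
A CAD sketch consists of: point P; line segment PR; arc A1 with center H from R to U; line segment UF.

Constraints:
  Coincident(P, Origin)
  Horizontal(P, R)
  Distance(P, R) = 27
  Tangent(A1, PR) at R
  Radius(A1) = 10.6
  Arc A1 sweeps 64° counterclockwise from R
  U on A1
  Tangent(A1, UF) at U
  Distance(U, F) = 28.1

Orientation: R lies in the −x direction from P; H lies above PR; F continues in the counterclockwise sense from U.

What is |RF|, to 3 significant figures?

38.1

On A1, R sits at bearing -90° from H; a 64° counterclockwise sweep puts U at bearing -26°, so U = H + 10.6·(cos -26°, sin -26°) = (-17.5, 5.95). The tangent condition forces HU to be normal to UF, so UF runs along (−sin -26°, cos -26°); with |UF| = 28.1, F = (-5.15, 31.2). Then |RF| = |F − R| = 38.1.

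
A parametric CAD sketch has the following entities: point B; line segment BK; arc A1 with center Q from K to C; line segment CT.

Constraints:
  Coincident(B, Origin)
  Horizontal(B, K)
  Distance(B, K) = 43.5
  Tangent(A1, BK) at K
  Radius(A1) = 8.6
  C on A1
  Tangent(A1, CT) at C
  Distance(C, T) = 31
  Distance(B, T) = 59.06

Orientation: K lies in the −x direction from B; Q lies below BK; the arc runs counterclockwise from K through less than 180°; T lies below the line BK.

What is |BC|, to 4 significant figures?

52.91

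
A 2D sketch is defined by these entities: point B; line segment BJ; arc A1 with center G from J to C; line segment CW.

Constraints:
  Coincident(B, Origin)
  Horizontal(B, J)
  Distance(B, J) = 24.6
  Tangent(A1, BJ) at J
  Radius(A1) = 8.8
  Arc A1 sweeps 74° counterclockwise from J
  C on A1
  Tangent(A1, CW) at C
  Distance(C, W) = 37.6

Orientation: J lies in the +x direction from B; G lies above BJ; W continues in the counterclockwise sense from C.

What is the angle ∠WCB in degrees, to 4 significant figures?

116.9°

B is at the origin; BJ is horizontal with |BJ| = 24.6 and J on the +x side, so J = (24.60, 0.000). Tangency of A1 to BJ means the radius GJ is perpendicular to BJ, so G = J + (0, 8.8) = (24.60, 8.800). On A1, J sits at bearing -90° from G; a 74° counterclockwise sweep puts C at bearing -16°, so C = G + 8.8·(cos -16°, sin -16°) = (33.06, 6.374). A1 meets CW tangentially, so GC is at right angles to CW, so CW runs along (−sin -16°, cos -16°); with |CW| = 37.6, W = (43.42, 42.52). Then cos ∠WCB = CW·CB / (|CW||CB|), giving 116.9°.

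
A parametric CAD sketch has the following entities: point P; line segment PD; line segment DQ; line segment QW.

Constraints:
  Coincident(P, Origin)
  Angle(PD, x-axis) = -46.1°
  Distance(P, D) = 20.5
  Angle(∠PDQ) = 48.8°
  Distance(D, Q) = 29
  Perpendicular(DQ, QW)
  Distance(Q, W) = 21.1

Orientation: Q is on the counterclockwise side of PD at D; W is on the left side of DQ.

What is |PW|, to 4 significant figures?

16.50

P is at the origin; PD runs at -46.1° with length 20.5, so D = 20.5·(cos -46.1°, sin -46.1°) = (14.21, -14.77). ∠PDQ = 48.8°, so DQ runs at -46.1° + (180° − 48.8°) = 85.10° from the x-axis; with |DQ| = 29.0, Q = D + 29.0·(cos 85.10°, sin 85.10°) = (16.69, 14.12). DQ is perpendicular to QW; with |QW| = 21.1 on the left of DQ, W = Q + 21.1·(-0.9963, 0.08542) = (-4.331, 15.93). Then |PW| = |W − P| = 16.50.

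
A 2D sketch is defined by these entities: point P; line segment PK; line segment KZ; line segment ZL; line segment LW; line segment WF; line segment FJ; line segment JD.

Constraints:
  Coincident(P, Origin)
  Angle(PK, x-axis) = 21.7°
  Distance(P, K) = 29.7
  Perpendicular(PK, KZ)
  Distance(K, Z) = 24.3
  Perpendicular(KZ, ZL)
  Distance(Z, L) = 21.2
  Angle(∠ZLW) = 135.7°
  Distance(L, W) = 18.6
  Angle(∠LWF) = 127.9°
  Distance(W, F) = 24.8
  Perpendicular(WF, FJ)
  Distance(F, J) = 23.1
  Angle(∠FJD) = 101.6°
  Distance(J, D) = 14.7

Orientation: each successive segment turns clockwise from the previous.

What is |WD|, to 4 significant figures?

28.05

P is at the origin; PK runs at 21.7° with length 29.7, so K = (27.60, 10.98). PK is perpendicular to KZ, so KZ runs at -68.30°; with |KZ| = 24.3, Z = (36.58, -11.60). KZ ⟂ ZL, so ZL runs at -158.3°; with |ZL| = 21.2, L = (16.88, -19.44). ∠ZLW = 135.7° gives LW at 157.4° from the x-axis; with |LW| = 18.6, W = (-0.2892, -12.29). ∠LWF = 127.9° gives WF at 105.3° from the x-axis; with |WF| = 24.8, F = (-6.833, 11.63). WF ⟂ FJ, so FJ runs at 15.30°; with |FJ| = 23.1, J = (15.45, 17.73). ∠FJD = 101.6° gives JD at -63.10° from the x-axis; with |JD| = 14.7, D = (22.10, 4.620). Then |WD| = |D − W| = 28.05.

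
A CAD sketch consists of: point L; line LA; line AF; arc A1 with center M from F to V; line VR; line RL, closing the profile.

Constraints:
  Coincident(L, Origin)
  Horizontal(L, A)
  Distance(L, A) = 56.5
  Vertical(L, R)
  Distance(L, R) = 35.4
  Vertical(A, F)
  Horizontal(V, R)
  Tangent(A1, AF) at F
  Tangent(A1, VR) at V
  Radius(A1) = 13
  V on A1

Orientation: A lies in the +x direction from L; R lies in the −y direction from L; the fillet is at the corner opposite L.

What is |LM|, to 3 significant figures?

48.9

L is at the origin; L and A share the same y with |LA| = 56.5 and A on the +x side, so A = (56.5, 0.00). LR is vertical with |LR| = 35.4 and R on the −y side, so R = (0.00, -35.4). The virtual corner opposite L is at (56.5, -35.4). The tangent condition forces MF to be normal to AF and A1 meets VR tangentially, so MV is at right angles to VR, with radius 13.0, so the center M sits 13.0 in from both sides at M = (43.5, -22.4). Then |LM| = |M − L| = 48.9.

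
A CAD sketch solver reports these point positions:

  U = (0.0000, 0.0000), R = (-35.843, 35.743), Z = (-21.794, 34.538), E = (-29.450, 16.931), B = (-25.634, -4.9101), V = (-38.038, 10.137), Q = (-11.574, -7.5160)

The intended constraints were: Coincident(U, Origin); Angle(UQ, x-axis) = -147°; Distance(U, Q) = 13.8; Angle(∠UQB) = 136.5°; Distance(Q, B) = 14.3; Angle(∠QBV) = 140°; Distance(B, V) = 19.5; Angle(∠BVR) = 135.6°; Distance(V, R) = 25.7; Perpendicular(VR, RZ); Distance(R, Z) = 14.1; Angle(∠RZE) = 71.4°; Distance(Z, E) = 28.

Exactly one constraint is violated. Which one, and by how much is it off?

Distance(Z, E) = 28 — off by 8.80.

U = (0.00, 0.00) ✓; UQ at -147.0° ✓; |UQ| = 13.80 ✓; ∠UQB = 136.5° ✓; |QB| = 14.30 ✓; ∠QBV = 140.0° ✓; |BV| = 19.50 ✓; ∠BVR = 135.6° ✓; |VR| = 25.70 ✓; ∠(VR, RZ) = 90.00° ✓; |RZ| = 14.10 ✓; ∠RZE = 71.40° ✓; |ZE| = 19.20 ✗.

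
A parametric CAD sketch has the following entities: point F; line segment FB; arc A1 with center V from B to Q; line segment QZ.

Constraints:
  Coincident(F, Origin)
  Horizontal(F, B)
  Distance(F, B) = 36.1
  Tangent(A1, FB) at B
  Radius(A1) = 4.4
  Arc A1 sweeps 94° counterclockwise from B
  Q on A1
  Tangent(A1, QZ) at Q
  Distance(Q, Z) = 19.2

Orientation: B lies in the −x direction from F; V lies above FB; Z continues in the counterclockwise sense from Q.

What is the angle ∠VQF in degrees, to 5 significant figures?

167.56°

A1 meets FB tangentially, so VB is at right angles to FB, so V = B + (0, 4.4) = (-36.100, 4.4000). On A1, B sits at bearing -90° from V; a 94° counterclockwise sweep puts Q at bearing 4°, so Q = V + 4.4·(cos 4°, sin 4°) = (-31.711, 4.7069). Then cos ∠VQF = QV·QF / (|QV||QF|), giving 167.56°.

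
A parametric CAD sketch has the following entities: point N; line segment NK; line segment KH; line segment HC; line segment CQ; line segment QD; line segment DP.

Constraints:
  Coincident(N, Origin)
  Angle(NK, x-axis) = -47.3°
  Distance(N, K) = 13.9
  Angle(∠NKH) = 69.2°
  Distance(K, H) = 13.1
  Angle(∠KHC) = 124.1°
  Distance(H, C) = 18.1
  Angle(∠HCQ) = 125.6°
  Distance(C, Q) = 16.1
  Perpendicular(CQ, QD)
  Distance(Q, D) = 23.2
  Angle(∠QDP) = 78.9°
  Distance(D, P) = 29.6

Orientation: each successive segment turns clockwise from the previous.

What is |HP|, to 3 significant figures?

3.68

CQ ⟂ QD, so QD runs at 1.60°; with |QD| = 23.2, D = (5.01, 11.8). ∠QDP = 78.9° gives DP at -99.5° from the x-axis; with |DP| = 29.6, P = (0.122, -17.4). Then |HP| = |P − H| = 3.68.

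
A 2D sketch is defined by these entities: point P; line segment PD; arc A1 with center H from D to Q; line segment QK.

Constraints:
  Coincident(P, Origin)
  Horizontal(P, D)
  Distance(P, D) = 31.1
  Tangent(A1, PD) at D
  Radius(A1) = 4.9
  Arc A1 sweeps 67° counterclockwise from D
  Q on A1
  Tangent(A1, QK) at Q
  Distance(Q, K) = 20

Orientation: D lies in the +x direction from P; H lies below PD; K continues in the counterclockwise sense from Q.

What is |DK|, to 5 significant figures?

24.692

P is at the origin; P and D share the same y with |PD| = 31.1 and D on the +x side, so D = (31.100, 0.0000). Tangency of A1 to PD means the radius HD is perpendicular to PD, so H = D + (0, -4.9) = (31.100, -4.9000). On A1, D sits at bearing 90° from H; a 67° counterclockwise sweep puts Q at bearing 157°, so Q = H + 4.9·(cos 157°, sin 157°) = (26.590, -2.9854). Since A1 is tangent to QK there, HQ ⟂ QK, so QK runs along (−sin 157°, cos 157°); with |QK| = 20.0, K = (18.775, -21.396). Then |DK| = |K − D| = 24.692.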